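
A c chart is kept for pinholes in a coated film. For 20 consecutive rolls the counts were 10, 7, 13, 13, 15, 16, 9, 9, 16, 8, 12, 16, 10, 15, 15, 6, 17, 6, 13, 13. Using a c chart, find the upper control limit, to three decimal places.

c̄ = (10 + 7 + 13 + 13 + 15 + 16 + 9 + 9 + 16 + 8 + 12 + 16 + 10 + 15 + 15 + 6 + 17 + 6 + 13 + 13) / 20 = 239 / 20 = 11.9500
UCL = c̄ + 3√c̄ = 11.9500 + 3 × √11.9500 = 11.9500 + 3 × 3.4569 = 22.3206

22.321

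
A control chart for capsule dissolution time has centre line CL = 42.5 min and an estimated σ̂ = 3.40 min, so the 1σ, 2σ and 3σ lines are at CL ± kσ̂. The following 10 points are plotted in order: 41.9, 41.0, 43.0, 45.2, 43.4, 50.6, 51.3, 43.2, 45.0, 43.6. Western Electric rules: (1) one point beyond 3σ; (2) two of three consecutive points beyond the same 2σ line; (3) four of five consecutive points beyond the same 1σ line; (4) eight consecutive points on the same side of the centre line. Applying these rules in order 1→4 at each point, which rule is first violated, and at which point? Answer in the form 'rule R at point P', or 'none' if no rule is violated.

rule 2 at point 7

Zone of each point (C = within 1σ̂, B = 1σ̂–2σ̂, A = 2σ̂–3σ̂, * = beyond 3σ̂; sign = side of CL): 1:-C, 2:-C, 3:+C, 4:+C, 5:+C, 6:+A, 7:+A, 8:+C, 9:+C, 10:+C
Rule 2 (two of three consecutive points beyond the same 2σ limit) is satisfied at point 7.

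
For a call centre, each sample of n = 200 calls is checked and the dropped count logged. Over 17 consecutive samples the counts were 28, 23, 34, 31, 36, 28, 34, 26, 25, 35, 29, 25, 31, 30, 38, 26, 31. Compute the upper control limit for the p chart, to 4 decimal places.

0.2257

p̄ = Σdᵢ / (k·n) = 510 / (17 × 200) = 0.15000
UCL = p̄ + 3·√(p̄(1−p̄)/n) = 0.15000 + 3 × √(0.15000×0.85000/200) = 0.15000 + 3 × 0.02525 = 0.22575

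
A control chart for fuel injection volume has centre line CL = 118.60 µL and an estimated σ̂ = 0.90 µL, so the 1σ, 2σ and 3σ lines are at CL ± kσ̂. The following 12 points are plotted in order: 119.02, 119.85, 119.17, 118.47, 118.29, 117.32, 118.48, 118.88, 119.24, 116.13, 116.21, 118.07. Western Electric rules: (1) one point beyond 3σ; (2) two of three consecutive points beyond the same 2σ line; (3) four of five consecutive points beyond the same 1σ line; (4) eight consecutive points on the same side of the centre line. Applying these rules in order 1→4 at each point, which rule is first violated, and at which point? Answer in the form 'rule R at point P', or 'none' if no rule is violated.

Zone of each point (C = within 1σ̂, B = 1σ̂–2σ̂, A = 2σ̂–3σ̂, * = beyond 3σ̂; sign = side of CL): 1:+C, 2:+B, 3:+C, 4:-C, 5:-C, 6:-B, 7:-C, 8:+C, 9:+C, 10:-A, 11:-A, 12:-C
Rule 2 (two of three consecutive points beyond the same 2σ limit) is satisfied at point 11.

rule 2 at point 11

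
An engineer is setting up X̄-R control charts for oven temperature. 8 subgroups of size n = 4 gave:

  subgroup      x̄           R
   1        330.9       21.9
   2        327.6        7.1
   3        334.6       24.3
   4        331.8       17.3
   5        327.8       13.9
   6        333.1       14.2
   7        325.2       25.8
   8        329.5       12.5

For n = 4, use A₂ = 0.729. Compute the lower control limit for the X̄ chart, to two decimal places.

317.58

X̄̄ = (330.9 + 327.6 + 334.6 + 331.8 + 327.8 + 333.1 + 325.2 + 329.5) / 8 = 2640.5000 / 8 = 330.0625
R̄ = (21.9 + 7.1 + 24.3 + 17.3 + 13.9 + 14.2 + 25.8 + 12.5) / 8 = 137.0000 / 8 = 17.1250
LCL = X̄̄ − A₂·R̄ = 330.0625 − 0.729 × 17.1250 = 317.5784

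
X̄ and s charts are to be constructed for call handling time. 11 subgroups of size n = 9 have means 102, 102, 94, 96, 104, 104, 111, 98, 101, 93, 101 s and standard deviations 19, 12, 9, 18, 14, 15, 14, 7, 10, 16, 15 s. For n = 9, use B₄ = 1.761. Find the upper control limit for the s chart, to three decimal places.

23.854

s̄ = (19 + 12 + 9 + 18 + 14 + 15 + 14 + 7 + 10 + 16 + 15) / 11 = 13.5455
UCL_s = B₄·s̄ = 1.761 × 13.5455 = 23.8535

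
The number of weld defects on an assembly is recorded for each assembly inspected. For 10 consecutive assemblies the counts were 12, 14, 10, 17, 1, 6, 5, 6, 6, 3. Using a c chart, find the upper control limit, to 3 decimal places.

16.485

c̄ = (12 + 14 + 10 + 17 + 1 + 6 + 5 + 6 + 6 + 3) / 10 = 80 / 10 = 8.0000
UCL = c̄ + 3√c̄ = 8.0000 + 3 × √8.0000 = 8.0000 + 3 × 2.8284 = 16.4853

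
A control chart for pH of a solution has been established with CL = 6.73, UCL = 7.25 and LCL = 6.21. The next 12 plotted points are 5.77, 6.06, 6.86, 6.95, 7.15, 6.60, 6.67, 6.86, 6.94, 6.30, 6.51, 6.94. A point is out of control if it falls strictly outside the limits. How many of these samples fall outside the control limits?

2

Compare each point to [6.21, 7.25]: sample 1 = 5.77 < LCL; sample 2 = 6.06 < LCL.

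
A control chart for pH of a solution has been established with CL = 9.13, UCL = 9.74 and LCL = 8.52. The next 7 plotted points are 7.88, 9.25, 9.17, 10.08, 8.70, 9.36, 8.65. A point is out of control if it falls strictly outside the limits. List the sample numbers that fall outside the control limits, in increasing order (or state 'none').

Compare each point to [8.52, 9.74]: sample 1 = 7.88 < LCL; sample 4 = 10.08 > UCL.

1, 4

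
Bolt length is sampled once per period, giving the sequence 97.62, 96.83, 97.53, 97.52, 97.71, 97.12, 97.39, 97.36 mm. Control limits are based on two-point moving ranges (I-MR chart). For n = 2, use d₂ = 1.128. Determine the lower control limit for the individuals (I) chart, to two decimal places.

X̄ = (97.62 + 96.83 + 97.53 + 97.52 + 97.71 + 97.12 + 97.39 + 97.36) / 8 = 97.3850
Moving ranges: 0.79, 0.70, 0.01, 0.19, 0.59, 0.27, 0.03; M̄R̄ = 2.5800 / 7 = 0.3686
LCL = X̄ − 3·M̄R̄/d₂ = 97.3850 − 3 × 0.3686 / 1.128 = 96.4048

96.40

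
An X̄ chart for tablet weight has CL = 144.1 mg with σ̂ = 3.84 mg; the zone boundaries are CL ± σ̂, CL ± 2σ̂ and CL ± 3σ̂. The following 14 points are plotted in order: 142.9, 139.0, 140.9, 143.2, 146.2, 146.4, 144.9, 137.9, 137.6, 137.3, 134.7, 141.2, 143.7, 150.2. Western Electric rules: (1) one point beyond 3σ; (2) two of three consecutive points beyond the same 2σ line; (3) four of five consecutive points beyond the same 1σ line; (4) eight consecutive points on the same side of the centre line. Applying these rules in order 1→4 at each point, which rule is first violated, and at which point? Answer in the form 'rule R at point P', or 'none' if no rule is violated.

rule 3 at point 11

Zone of each point (C = within 1σ̂, B = 1σ̂–2σ̂, A = 2σ̂–3σ̂, * = beyond 3σ̂; sign = side of CL): 1:-C, 2:-B, 3:-C, 4:-C, 5:+C, 6:+C, 7:+C, 8:-B, 9:-B, 10:-B, 11:-A, 12:-C, 13:-C, 14:+B
Rule 3 (four of five consecutive points beyond the same 1σ limit) is satisfied at point 11.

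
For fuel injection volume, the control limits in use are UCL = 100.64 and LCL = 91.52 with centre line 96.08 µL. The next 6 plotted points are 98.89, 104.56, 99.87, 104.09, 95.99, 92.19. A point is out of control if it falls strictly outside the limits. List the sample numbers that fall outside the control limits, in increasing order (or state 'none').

2, 4

Compare each point to [91.52, 100.64]: sample 2 = 104.56 > UCL; sample 4 = 104.09 > UCL.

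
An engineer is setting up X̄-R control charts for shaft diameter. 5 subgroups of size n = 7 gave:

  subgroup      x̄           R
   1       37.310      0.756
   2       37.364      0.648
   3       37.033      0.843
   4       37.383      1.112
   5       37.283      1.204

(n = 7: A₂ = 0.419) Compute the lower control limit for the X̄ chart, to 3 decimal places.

X̄̄ = (37.310 + 37.364 + 37.033 + 37.383 + 37.283) / 5 = 186.3730 / 5 = 37.2746
R̄ = (0.756 + 0.648 + 0.843 + 1.112 + 1.204) / 5 = 4.5630 / 5 = 0.9126
LCL = X̄̄ − A₂·R̄ = 37.2746 − 0.419 × 0.9126 = 36.8922

36.892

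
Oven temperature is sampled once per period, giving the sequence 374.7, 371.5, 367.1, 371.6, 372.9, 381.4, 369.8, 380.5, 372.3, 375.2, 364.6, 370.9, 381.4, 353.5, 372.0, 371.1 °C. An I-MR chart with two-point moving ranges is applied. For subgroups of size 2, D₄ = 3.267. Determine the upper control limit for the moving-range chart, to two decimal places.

Moving ranges: 3.2, 4.4, 4.5, 1.3, 8.5, 11.6, 10.7, 8.2, 2.9, 10.6, 6.3, 10.5, 27.9, 18.5, 0.9; M̄R̄ = 130.0000 / 15 = 8.6667
UCL_MR = D₄·M̄R̄ = 3.267 × 8.6667 = 28.3140

28.31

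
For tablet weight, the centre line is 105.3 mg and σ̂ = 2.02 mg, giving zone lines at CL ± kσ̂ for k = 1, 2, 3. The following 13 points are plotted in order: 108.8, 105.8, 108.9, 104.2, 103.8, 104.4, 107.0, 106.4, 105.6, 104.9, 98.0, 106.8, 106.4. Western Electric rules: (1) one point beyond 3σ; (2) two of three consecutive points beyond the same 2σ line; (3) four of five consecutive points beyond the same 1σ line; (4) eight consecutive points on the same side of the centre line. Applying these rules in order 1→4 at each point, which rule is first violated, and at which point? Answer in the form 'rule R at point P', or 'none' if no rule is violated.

rule 1 at point 11

Zone of each point (C = within 1σ̂, B = 1σ̂–2σ̂, A = 2σ̂–3σ̂, * = beyond 3σ̂; sign = side of CL): 1:+B, 2:+C, 3:+B, 4:-C, 5:-C, 6:-C, 7:+C, 8:+C, 9:+C, 10:-C, 11:-*, 12:+C, 13:+C
Rule 1 (one point beyond the 3σ limits) is satisfied at point 11.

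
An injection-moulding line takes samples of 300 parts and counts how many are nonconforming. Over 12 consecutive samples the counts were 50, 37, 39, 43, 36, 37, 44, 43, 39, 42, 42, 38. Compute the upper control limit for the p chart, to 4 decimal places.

0.1955

p̄ = Σdᵢ / (k·n) = 490 / (12 × 300) = 0.13611
UCL = p̄ + 3·√(p̄(1−p̄)/n) = 0.13611 + 3 × √(0.13611×0.86389/300) = 0.13611 + 3 × 0.01980 = 0.19550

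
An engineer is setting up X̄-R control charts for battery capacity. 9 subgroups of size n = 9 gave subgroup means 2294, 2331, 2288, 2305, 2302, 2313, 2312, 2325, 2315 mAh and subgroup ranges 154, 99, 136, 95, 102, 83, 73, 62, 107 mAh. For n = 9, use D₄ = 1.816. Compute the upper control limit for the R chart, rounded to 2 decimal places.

183.82

R̄ = (154 + 99 + 136 + 95 + 102 + 83 + 73 + 62 + 107) / 9 = 911.0000 / 9 = 101.2222
UCL_R = D₄·R̄ = 1.816 × 101.2222 = 183.8196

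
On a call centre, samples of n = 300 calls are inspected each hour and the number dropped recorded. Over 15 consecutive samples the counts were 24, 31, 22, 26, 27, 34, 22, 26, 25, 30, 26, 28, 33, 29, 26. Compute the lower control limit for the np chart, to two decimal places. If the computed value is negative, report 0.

12.33

p̄ = Σdᵢ / (k·n) = 409 / (15 × 300) = 0.09089
LCL = np̄ − 3·√(np̄(1−p̄)) = 27.2667 − 3 × 4.9788 = 12.3303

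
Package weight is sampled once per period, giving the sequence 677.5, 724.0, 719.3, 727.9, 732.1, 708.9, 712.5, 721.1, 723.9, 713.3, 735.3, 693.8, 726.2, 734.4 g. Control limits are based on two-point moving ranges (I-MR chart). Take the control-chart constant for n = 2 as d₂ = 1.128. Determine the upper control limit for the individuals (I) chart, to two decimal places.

X̄ = (677.5 + 724.0 + 719.3 + 727.9 + 732.1 + 708.9 + 712.5 + 721.1 + 723.9 + 713.3 + 735.3 + 693.8 + 726.2 + 734.4) / 14 = 717.8714
Moving ranges: 46.5, 4.7, 8.6, 4.2, 23.2, 3.6, 8.6, 2.8, 10.6, 22.0, 41.5, 32.4, 8.2; M̄R̄ = 216.9000 / 13 = 16.6846
UCL = X̄ + 3·M̄R̄/d₂ = 717.8714 + 3 × 16.6846 / 1.128 = 762.2454

762.25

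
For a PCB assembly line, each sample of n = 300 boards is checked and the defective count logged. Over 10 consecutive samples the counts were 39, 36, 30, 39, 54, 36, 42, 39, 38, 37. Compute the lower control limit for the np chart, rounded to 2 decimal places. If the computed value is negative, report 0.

21.53

p̄ = Σdᵢ / (k·n) = 390 / (10 × 300) = 0.13000
LCL = np̄ − 3·√(np̄(1−p̄)) = 39.0000 − 3 × 5.8249 = 21.5252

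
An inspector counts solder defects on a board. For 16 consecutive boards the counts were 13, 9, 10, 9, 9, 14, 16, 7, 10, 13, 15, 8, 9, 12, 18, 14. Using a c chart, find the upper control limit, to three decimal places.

c̄ = (13 + 9 + 10 + 9 + 9 + 14 + 16 + 7 + 10 + 13 + 15 + 8 + 9 + 12 + 18 + 14) / 16 = 186 / 16 = 11.6250
UCL = c̄ + 3√c̄ = 11.6250 + 3 × √11.6250 = 11.6250 + 3 × 3.4095 = 21.8536

21.854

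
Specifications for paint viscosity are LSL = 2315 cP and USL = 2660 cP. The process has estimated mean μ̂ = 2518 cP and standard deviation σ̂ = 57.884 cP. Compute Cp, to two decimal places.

0.99

Cp = (USL − LSL) / (6σ̂) = (2660 − 2315) / (6 × 57.884) = 345.0000 / 347.3040 = 0.9934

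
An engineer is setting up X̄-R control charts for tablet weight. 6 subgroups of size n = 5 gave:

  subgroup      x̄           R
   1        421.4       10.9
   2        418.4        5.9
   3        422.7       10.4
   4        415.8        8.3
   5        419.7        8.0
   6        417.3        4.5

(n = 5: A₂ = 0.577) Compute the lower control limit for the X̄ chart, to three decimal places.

X̄̄ = (421.4 + 418.4 + 422.7 + 415.8 + 419.7 + 417.3) / 6 = 2515.3000 / 6 = 419.2167
R̄ = (10.9 + 5.9 + 10.4 + 8.3 + 8.0 + 4.5) / 6 = 48.0000 / 6 = 8.0000
LCL = X̄̄ − A₂·R̄ = 419.2167 − 0.577 × 8.0000 = 414.6007

414.601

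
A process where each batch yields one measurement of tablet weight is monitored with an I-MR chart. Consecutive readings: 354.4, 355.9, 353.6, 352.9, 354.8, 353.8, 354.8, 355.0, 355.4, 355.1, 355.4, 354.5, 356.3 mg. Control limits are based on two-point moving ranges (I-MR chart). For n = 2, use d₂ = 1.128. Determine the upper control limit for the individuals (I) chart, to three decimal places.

357.488

X̄ = (354.4 + 355.9 + 353.6 + 352.9 + 354.8 + 353.8 + 354.8 + 355.0 + 355.4 + 355.1 + 355.4 + 354.5 + 356.3) / 13 = 354.7615
Moving ranges: 1.5, 2.3, 0.7, 1.9, 1.0, 1.0, 0.2, 0.4, 0.3, 0.3, 0.9, 1.8; M̄R̄ = 12.3000 / 12 = 1.0250
UCL = X̄ + 3·M̄R̄/d₂ = 354.7615 + 3 × 1.0250 / 1.128 = 357.4876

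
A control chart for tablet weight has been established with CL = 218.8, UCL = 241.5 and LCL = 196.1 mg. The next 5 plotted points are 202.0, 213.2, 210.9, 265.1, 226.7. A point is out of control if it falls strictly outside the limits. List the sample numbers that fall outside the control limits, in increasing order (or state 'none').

4

Compare each point to [196.1, 241.5]: sample 4 = 265.1 > UCL.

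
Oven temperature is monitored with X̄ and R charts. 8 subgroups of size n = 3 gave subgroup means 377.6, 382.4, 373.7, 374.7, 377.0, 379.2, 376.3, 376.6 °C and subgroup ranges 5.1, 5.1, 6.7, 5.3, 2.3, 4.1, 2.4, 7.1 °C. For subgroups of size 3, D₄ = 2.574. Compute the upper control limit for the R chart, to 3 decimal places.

R̄ = (5.1 + 5.1 + 6.7 + 5.3 + 2.3 + 4.1 + 2.4 + 7.1) / 8 = 38.1000 / 8 = 4.7625
UCL_R = D₄·R̄ = 2.574 × 4.7625 = 12.2587

12.259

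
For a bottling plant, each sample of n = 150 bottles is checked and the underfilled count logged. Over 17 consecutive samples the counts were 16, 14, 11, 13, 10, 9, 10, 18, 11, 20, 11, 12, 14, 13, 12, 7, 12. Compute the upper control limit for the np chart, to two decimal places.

p̄ = Σdᵢ / (k·n) = 213 / (17 × 150) = 0.08353
UCL = np̄ + 3·√(np̄(1−p̄)) = 12.5294 + 3 × √(12.5294×0.91647) = 12.5294 + 3 × 3.3886 = 22.6953

22.70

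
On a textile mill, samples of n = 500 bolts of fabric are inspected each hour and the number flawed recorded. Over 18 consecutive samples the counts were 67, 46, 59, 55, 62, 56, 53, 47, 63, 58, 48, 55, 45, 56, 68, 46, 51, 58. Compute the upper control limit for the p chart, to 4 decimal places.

0.1524

p̄ = Σdᵢ / (k·n) = 993 / (18 × 500) = 0.11033
UCL = p̄ + 3·√(p̄(1−p̄)/n) = 0.11033 + 3 × √(0.11033×0.88967/500) = 0.11033 + 3 × 0.01401 = 0.15237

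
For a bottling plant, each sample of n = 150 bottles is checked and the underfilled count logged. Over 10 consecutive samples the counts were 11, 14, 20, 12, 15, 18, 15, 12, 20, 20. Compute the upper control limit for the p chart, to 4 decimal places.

0.1797

p̄ = Σdᵢ / (k·n) = 157 / (10 × 150) = 0.10467
UCL = p̄ + 3·√(p̄(1−p̄)/n) = 0.10467 + 3 × √(0.10467×0.89533/150) = 0.10467 + 3 × 0.02499 = 0.17965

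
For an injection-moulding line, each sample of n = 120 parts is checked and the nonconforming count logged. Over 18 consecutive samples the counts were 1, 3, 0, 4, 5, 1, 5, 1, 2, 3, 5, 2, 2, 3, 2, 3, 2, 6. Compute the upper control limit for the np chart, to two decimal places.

7.72

p̄ = Σdᵢ / (k·n) = 50 / (18 × 120) = 0.02315
UCL = np̄ + 3·√(np̄(1−p̄)) = 2.7778 + 3 × √(2.7778×0.97685) = 2.7778 + 3 × 1.6473 = 7.7196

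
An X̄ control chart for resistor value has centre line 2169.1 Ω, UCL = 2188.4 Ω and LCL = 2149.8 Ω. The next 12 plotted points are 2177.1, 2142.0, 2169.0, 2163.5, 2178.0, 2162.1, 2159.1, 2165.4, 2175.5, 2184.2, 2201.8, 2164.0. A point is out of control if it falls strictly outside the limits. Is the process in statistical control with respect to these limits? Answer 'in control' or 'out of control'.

out of control

Compare each point to [2149.8, 2188.4]: sample 2 = 2142.0 < LCL; sample 11 = 2201.8 > UCL.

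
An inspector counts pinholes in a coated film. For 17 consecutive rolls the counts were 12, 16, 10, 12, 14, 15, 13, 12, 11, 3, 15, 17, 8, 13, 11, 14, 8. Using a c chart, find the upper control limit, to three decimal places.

c̄ = (12 + 16 + 10 + 12 + 14 + 15 + 13 + 12 + 11 + 3 + 15 + 17 + 8 + 13 + 11 + 14 + 8) / 17 = 204 / 17 = 12.0000
UCL = c̄ + 3√c̄ = 12.0000 + 3 × √12.0000 = 12.0000 + 3 × 3.4641 = 22.3923

22.392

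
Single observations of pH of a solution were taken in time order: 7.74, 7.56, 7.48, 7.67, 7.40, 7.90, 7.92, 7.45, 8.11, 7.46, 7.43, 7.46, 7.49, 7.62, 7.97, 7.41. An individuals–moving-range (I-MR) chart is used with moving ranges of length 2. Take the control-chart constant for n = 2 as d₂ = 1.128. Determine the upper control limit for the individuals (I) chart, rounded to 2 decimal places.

X̄ = (7.74 + 7.56 + 7.48 + 7.67 + 7.40 + 7.90 + 7.92 + 7.45 + 8.11 + 7.46 + 7.43 + 7.46 + 7.49 + 7.62 + 7.97 + 7.41) / 16 = 7.6294
Moving ranges: 0.18, 0.08, 0.19, 0.27, 0.50, 0.02, 0.47, 0.66, 0.65, 0.03, 0.03, 0.03, 0.13, 0.35, 0.56; M̄R̄ = 4.1500 / 15 = 0.2767
UCL = X̄ + 3·M̄R̄/d₂ = 7.6294 + 3 × 0.2767 / 1.128 = 8.3652

8.37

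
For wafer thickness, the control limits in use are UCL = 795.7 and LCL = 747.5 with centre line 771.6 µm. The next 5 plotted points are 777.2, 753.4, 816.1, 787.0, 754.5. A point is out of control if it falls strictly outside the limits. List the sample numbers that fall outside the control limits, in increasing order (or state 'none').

Compare each point to [747.5, 795.7]: sample 3 = 816.1 > UCL.

3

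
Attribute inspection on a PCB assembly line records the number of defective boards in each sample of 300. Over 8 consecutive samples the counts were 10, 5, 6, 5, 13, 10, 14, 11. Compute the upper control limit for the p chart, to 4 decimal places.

0.0608

p̄ = Σdᵢ / (k·n) = 74 / (8 × 300) = 0.03083
UCL = p̄ + 3·√(p̄(1−p̄)/n) = 0.03083 + 3 × √(0.03083×0.96917/300) = 0.03083 + 3 × 0.00998 = 0.06077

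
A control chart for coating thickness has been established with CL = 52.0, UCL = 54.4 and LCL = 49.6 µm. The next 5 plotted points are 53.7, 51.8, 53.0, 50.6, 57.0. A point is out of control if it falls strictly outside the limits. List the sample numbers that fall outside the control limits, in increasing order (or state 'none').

Compare each point to [49.6, 54.4]: sample 5 = 57.0 > UCL.

5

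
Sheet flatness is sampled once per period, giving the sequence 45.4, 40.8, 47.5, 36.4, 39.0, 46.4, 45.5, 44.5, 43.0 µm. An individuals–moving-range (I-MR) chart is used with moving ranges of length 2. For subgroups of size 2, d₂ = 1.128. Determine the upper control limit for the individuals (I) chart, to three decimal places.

X̄ = (45.4 + 40.8 + 47.5 + 36.4 + 39.0 + 46.4 + 45.5 + 44.5 + 43.0) / 9 = 43.1667
Moving ranges: 4.6, 6.7, 11.1, 2.6, 7.4, 0.9, 1.0, 1.5; M̄R̄ = 35.8000 / 8 = 4.4750
UCL = X̄ + 3·M̄R̄/d₂ = 43.1667 + 3 × 4.4750 / 1.128 = 55.0683

55.068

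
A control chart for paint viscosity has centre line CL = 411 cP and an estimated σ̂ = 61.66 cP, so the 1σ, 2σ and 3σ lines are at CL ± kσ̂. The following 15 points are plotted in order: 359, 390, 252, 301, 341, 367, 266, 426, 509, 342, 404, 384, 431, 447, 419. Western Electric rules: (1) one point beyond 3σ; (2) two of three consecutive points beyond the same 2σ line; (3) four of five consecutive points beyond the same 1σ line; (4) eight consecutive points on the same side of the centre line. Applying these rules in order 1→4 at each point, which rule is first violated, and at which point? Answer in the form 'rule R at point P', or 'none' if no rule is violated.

Zone of each point (C = within 1σ̂, B = 1σ̂–2σ̂, A = 2σ̂–3σ̂, * = beyond 3σ̂; sign = side of CL): 1:-C, 2:-C, 3:-A, 4:-B, 5:-B, 6:-C, 7:-A, 8:+C, 9:+B, 10:-B, 11:-C, 12:-C, 13:+C, 14:+C, 15:+C
Rule 3 (four of five consecutive points beyond the same 1σ limit) is satisfied at point 7.

rule 3 at point 7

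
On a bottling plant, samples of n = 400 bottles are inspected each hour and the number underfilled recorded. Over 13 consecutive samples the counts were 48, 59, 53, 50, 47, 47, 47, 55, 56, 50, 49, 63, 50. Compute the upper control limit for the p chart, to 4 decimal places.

p̄ = Σdᵢ / (k·n) = 674 / (13 × 400) = 0.12962
UCL = p̄ + 3·√(p̄(1−p̄)/n) = 0.12962 + 3 × √(0.12962×0.87038/400) = 0.12962 + 3 × 0.01679 = 0.18000

0.1800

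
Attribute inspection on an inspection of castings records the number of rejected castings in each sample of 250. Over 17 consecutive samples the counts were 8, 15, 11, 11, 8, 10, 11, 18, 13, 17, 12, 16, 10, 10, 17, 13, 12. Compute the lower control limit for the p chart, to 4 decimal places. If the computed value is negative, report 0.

0.0086

p̄ = Σdᵢ / (k·n) = 212 / (17 × 250) = 0.04988
LCL = p̄ − 3·√(p̄(1−p̄)/n) = 0.04988 − 3 × 0.01377 = 0.00858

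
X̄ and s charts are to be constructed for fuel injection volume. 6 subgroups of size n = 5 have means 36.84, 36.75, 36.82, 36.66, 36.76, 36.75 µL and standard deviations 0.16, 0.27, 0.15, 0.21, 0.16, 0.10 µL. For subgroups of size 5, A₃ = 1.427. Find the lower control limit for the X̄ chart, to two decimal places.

36.51

X̄̄ = (36.84 + 36.75 + 36.82 + 36.66 + 36.76 + 36.75) / 6 = 36.7633
s̄ = (0.16 + 0.27 + 0.15 + 0.21 + 0.16 + 0.10) / 6 = 0.1750
LCL = X̄̄ − A₃·s̄ = 36.7633 − 1.427 × 0.1750 = 36.5136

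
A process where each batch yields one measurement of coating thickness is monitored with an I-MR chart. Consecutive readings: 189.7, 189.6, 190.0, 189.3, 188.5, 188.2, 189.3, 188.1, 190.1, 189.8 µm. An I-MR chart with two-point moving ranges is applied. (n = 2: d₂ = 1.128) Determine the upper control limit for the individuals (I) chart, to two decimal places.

X̄ = (189.7 + 189.6 + 190.0 + 189.3 + 188.5 + 188.2 + 189.3 + 188.1 + 190.1 + 189.8) / 10 = 189.2600
Moving ranges: 0.1, 0.4, 0.7, 0.8, 0.3, 1.1, 1.2, 2.0, 0.3; M̄R̄ = 6.9000 / 9 = 0.7667
UCL = X̄ + 3·M̄R̄/d₂ = 189.2600 + 3 × 0.7667 / 1.128 = 191.2990

191.30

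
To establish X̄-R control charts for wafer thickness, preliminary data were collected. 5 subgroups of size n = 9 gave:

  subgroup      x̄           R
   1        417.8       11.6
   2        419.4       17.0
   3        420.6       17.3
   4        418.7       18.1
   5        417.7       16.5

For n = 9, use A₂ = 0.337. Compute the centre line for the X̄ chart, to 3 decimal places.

418.840

X̄̄ = (417.8 + 419.4 + 420.6 + 418.7 + 417.7) / 5 = 2094.2000 / 5 = 418.8400
CL = X̄̄ = 418.8400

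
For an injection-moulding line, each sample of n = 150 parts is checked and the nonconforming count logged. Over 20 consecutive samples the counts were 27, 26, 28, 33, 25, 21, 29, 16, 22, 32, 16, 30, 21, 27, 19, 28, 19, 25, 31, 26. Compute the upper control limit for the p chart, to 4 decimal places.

p̄ = Σdᵢ / (k·n) = 501 / (20 × 150) = 0.16700
UCL = p̄ + 3·√(p̄(1−p̄)/n) = 0.16700 + 3 × √(0.16700×0.83300/150) = 0.16700 + 3 × 0.03045 = 0.25836

0.2584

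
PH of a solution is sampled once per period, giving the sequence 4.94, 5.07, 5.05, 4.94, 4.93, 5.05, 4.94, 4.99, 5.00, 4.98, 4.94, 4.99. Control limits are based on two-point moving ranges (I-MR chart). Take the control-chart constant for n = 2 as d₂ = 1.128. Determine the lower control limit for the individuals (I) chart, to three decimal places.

4.823

X̄ = (4.94 + 5.07 + 5.05 + 4.94 + 4.93 + 5.05 + 4.94 + 4.99 + 5.00 + 4.98 + 4.94 + 4.99) / 12 = 4.9850
Moving ranges: 0.13, 0.02, 0.11, 0.01, 0.12, 0.11, 0.05, 0.01, 0.02, 0.04, 0.05; M̄R̄ = 0.6700 / 11 = 0.0609
LCL = X̄ − 3·M̄R̄/d₂ = 4.9850 − 3 × 0.0609 / 1.128 = 4.8230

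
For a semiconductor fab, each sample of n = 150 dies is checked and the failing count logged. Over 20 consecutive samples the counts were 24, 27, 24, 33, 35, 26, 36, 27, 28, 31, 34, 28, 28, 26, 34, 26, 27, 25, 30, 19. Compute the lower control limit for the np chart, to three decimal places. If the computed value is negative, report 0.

14.005

p̄ = Σdᵢ / (k·n) = 568 / (20 × 150) = 0.18933
LCL = np̄ − 3·√(np̄(1−p̄)) = 28.4000 − 3 × 4.7982 = 14.0053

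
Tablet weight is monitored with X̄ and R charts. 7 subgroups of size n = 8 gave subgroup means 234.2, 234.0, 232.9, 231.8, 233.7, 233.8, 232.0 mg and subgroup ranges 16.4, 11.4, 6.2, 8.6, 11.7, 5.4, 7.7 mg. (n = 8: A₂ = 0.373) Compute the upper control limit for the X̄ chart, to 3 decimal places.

X̄̄ = (234.2 + 234.0 + 232.9 + 231.8 + 233.7 + 233.8 + 232.0) / 7 = 1632.4000 / 7 = 233.2000
R̄ = (16.4 + 11.4 + 6.2 + 8.6 + 11.7 + 5.4 + 7.7) / 7 = 67.4000 / 7 = 9.6286
UCL = X̄̄ + A₂·R̄ = 233.2000 + 0.373 × 9.6286 = 236.7915

236.791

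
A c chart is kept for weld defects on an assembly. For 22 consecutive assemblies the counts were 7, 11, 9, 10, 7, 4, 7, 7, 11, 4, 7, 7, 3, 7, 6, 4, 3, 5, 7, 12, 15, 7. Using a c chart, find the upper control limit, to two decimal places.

15.36

c̄ = (7 + 11 + 9 + 10 + 7 + 4 + 7 + 7 + 11 + 4 + 7 + 7 + 3 + 7 + 6 + 4 + 3 + 5 + 7 + 12 + 15 + 7) / 22 = 160 / 22 = 7.2727
UCL = c̄ + 3√c̄ = 7.2727 + 3 × √7.2727 = 7.2727 + 3 × 2.6968 = 15.3631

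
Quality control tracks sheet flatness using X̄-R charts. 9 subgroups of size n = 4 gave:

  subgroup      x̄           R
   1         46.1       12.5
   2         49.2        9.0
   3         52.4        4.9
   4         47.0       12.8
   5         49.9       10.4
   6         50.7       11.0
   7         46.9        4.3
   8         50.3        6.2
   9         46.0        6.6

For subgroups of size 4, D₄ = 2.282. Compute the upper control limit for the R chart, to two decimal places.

R̄ = (12.5 + 9.0 + 4.9 + 12.8 + 10.4 + 11.0 + 4.3 + 6.2 + 6.6) / 9 = 77.7000 / 9 = 8.6333
UCL_R = D₄·R̄ = 2.282 × 8.6333 = 19.7013

19.70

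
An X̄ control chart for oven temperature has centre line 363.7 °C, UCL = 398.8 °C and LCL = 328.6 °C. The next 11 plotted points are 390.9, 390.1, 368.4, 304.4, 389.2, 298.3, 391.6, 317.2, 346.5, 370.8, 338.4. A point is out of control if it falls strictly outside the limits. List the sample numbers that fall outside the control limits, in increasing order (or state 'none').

4, 6, 8

Compare each point to [328.6, 398.8]: sample 4 = 304.4 < LCL; sample 6 = 298.3 < LCL; sample 8 = 317.2 < LCL.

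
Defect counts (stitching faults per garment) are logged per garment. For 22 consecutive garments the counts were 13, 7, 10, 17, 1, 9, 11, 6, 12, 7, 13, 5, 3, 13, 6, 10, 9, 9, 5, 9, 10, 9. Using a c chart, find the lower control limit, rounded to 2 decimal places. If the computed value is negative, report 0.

c̄ = (13 + 7 + 10 + 17 + 1 + 9 + 11 + 6 + 12 + 7 + 13 + 5 + 3 + 13 + 6 + 10 + 9 + 9 + 5 + 9 + 10 + 9) / 22 = 194 / 22 = 8.8182
LCL = c̄ − 3√c̄ = 8.8182 − 3 × 2.9695 = -0.0904 → 0 (cannot be negative)

0.00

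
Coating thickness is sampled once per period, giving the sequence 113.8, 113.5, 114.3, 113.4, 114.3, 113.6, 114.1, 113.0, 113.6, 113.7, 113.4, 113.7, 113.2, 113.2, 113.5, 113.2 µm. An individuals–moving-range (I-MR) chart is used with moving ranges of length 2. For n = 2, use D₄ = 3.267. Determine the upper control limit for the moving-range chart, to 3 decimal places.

Moving ranges: 0.3, 0.8, 0.9, 0.9, 0.7, 0.5, 1.1, 0.6, 0.1, 0.3, 0.3, 0.5, 0.0, 0.3, 0.3; M̄R̄ = 7.6000 / 15 = 0.5067
UCL_MR = D₄·M̄R̄ = 3.267 × 0.5067 = 1.6553

1.655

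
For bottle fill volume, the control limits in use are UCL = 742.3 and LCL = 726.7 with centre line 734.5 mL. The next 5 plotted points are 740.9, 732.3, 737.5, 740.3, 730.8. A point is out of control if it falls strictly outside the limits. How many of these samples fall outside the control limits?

All 5 points lie within [726.7, 742.3].

0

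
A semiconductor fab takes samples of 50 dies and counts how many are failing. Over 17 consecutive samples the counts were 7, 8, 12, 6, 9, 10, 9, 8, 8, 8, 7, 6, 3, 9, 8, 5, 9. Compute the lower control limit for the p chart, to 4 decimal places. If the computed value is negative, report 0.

p̄ = Σdᵢ / (k·n) = 132 / (17 × 50) = 0.15529
LCL = p̄ − 3·√(p̄(1−p̄)/n) = 0.15529 − 3 × 0.05122 = 0.00163

0.0016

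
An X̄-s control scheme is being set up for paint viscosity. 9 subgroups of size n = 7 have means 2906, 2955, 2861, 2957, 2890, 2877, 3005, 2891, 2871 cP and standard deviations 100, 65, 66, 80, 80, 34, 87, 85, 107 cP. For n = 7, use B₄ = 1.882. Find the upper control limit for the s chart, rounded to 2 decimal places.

147.21

s̄ = (100 + 65 + 66 + 80 + 80 + 34 + 87 + 85 + 107) / 9 = 78.2222
UCL_s = B₄·s̄ = 1.882 × 78.2222 = 147.2142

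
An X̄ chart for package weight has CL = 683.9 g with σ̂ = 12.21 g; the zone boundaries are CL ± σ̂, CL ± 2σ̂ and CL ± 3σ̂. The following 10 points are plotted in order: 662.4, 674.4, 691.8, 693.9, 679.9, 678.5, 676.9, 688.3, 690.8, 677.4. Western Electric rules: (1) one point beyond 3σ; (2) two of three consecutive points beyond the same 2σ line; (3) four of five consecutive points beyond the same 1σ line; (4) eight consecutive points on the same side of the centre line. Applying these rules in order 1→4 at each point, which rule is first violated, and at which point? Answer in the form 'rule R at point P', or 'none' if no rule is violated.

none

Zone of each point (C = within 1σ̂, B = 1σ̂–2σ̂, A = 2σ̂–3σ̂, * = beyond 3σ̂; sign = side of CL): 1:-B, 2:-C, 3:+C, 4:+C, 5:-C, 6:-C, 7:-C, 8:+C, 9:+C, 10:-C
No rule fires across all 10 points.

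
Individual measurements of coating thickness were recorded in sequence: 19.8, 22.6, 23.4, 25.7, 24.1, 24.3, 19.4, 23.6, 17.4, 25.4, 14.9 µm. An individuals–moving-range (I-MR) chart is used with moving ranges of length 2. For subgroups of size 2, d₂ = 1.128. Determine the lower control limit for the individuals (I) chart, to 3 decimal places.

X̄ = (19.8 + 22.6 + 23.4 + 25.7 + 24.1 + 24.3 + 19.4 + 23.6 + 17.4 + 25.4 + 14.9) / 11 = 21.8727
Moving ranges: 2.8, 0.8, 2.3, 1.6, 0.2, 4.9, 4.2, 6.2, 8.0, 10.5; M̄R̄ = 41.5000 / 10 = 4.1500
LCL = X̄ − 3·M̄R̄/d₂ = 21.8727 − 3 × 4.1500 / 1.128 = 10.8355

10.835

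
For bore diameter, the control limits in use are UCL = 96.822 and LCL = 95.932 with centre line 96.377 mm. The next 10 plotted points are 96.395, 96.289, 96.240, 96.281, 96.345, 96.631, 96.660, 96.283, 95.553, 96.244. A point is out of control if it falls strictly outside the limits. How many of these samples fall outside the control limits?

1

Compare each point to [95.932, 96.822]: sample 9 = 95.553 < LCL.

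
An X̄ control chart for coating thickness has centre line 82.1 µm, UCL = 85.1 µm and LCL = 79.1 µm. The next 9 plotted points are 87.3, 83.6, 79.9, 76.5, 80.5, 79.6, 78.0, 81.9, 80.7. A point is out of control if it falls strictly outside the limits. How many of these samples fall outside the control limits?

3

Compare each point to [79.1, 85.1]: sample 1 = 87.3 > UCL; sample 4 = 76.5 < LCL; sample 7 = 78.0 < LCL.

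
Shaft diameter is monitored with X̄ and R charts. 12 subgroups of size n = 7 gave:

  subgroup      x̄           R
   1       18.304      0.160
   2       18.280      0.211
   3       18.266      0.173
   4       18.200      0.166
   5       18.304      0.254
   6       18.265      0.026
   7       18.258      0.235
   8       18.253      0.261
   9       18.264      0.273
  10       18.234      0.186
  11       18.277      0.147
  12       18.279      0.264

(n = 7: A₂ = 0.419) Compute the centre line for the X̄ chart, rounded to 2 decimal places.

X̄̄ = (18.304 + 18.280 + 18.266 + 18.200 + 18.304 + 18.265 + 18.258 + 18.253 + 18.264 + 18.234 + 18.277 + 18.279) / 12 = 219.1840 / 12 = 18.2653
CL = X̄̄ = 18.2653

18.27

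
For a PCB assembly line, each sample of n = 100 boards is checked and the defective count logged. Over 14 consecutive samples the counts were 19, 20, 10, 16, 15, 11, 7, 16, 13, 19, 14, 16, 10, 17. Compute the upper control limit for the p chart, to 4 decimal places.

p̄ = Σdᵢ / (k·n) = 203 / (14 × 100) = 0.14500
UCL = p̄ + 3·√(p̄(1−p̄)/n) = 0.14500 + 3 × √(0.14500×0.85500/100) = 0.14500 + 3 × 0.03521 = 0.25063

0.2506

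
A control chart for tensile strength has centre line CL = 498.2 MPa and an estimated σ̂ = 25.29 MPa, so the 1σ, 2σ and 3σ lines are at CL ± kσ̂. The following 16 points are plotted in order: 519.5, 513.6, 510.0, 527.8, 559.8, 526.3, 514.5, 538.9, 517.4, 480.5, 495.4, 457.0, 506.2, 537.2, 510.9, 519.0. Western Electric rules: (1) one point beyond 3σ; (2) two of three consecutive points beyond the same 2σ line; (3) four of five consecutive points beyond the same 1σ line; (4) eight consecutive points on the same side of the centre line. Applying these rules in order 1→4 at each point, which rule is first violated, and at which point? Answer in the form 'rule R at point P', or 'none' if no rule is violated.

Zone of each point (C = within 1σ̂, B = 1σ̂–2σ̂, A = 2σ̂–3σ̂, * = beyond 3σ̂; sign = side of CL): 1:+C, 2:+C, 3:+C, 4:+B, 5:+A, 6:+B, 7:+C, 8:+B, 9:+C, 10:-C, 11:-C, 12:-B, 13:+C, 14:+B, 15:+C, 16:+C
Rule 3 (four of five consecutive points beyond the same 1σ limit) is satisfied at point 8.

rule 3 at point 8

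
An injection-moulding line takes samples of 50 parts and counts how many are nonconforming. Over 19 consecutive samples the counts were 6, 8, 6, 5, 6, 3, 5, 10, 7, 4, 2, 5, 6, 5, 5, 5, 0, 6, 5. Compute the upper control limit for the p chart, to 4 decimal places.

0.2338

p̄ = Σdᵢ / (k·n) = 99 / (19 × 50) = 0.10421
UCL = p̄ + 3·√(p̄(1−p̄)/n) = 0.10421 + 3 × √(0.10421×0.89579/50) = 0.10421 + 3 × 0.04321 = 0.23384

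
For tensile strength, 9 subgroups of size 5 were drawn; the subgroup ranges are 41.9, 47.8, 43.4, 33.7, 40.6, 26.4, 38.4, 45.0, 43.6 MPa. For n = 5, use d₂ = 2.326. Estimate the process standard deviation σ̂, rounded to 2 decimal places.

17.24

R̄ = (41.9 + 47.8 + 43.4 + 33.7 + 40.6 + 26.4 + 38.4 + 45.0 + 43.6) / 9 = 40.0889
σ̂ = R̄ / d₂ = 40.0889 / 2.326 = 17.2351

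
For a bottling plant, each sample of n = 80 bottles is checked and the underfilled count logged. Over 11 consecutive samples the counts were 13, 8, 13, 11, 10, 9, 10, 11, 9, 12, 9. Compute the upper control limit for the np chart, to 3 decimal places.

19.499

p̄ = Σdᵢ / (k·n) = 115 / (11 × 80) = 0.13068
UCL = np̄ + 3·√(np̄(1−p̄)) = 10.4545 + 3 × √(10.4545×0.86932) = 10.4545 + 3 × 3.0147 = 19.4986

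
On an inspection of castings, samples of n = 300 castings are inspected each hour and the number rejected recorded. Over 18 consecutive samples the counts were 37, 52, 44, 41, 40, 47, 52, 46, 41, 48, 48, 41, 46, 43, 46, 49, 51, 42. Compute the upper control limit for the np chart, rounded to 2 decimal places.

63.81

p̄ = Σdᵢ / (k·n) = 814 / (18 × 300) = 0.15074
UCL = np̄ + 3·√(np̄(1−p̄)) = 45.2222 + 3 × √(45.2222×0.84926) = 45.2222 + 3 × 6.1972 = 63.8138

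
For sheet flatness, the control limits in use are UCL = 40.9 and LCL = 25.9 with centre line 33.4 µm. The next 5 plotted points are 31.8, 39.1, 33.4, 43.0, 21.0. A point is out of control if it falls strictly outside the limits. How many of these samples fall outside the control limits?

2

Compare each point to [25.9, 40.9]: sample 4 = 43.0 > UCL; sample 5 = 21.0 < LCL.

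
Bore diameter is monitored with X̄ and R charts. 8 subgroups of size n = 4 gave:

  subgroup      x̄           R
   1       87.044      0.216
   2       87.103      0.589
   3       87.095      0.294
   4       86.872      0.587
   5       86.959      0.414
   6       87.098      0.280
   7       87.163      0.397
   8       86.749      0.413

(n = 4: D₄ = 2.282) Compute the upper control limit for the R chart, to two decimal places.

R̄ = (0.216 + 0.589 + 0.294 + 0.587 + 0.414 + 0.280 + 0.397 + 0.413) / 8 = 3.1900 / 8 = 0.3987
UCL_R = D₄·R̄ = 2.282 × 0.3987 = 0.9099

0.91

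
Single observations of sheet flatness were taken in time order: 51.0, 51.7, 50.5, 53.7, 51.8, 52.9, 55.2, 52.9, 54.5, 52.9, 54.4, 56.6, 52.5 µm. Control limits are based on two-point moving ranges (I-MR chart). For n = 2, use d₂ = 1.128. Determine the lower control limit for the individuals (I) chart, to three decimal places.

47.870

X̄ = (51.0 + 51.7 + 50.5 + 53.7 + 51.8 + 52.9 + 55.2 + 52.9 + 54.5 + 52.9 + 54.4 + 56.6 + 52.5) / 13 = 53.1231
Moving ranges: 0.7, 1.2, 3.2, 1.9, 1.1, 2.3, 2.3, 1.6, 1.6, 1.5, 2.2, 4.1; M̄R̄ = 23.7000 / 12 = 1.9750
LCL = X̄ − 3·M̄R̄/d₂ = 53.1231 − 3 × 1.9750 / 1.128 = 47.8704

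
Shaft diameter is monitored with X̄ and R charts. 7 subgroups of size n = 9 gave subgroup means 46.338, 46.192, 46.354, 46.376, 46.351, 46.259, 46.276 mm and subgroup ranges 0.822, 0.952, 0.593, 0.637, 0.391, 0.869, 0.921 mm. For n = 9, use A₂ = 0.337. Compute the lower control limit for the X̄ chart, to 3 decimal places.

X̄̄ = (46.338 + 46.192 + 46.354 + 46.376 + 46.351 + 46.259 + 46.276) / 7 = 324.1460 / 7 = 46.3066
R̄ = (0.822 + 0.952 + 0.593 + 0.637 + 0.391 + 0.869 + 0.921) / 7 = 5.1850 / 7 = 0.7407
LCL = X̄̄ − A₂·R̄ = 46.3066 − 0.337 × 0.7407 = 46.0570

46.057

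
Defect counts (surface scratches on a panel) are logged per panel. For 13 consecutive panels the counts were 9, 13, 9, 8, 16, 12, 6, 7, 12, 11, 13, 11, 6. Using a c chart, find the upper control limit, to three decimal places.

c̄ = (9 + 13 + 9 + 8 + 16 + 12 + 6 + 7 + 12 + 11 + 13 + 11 + 6) / 13 = 133 / 13 = 10.2308
UCL = c̄ + 3√c̄ = 10.2308 + 3 × √10.2308 = 10.2308 + 3 × 3.1986 = 19.8264

19.826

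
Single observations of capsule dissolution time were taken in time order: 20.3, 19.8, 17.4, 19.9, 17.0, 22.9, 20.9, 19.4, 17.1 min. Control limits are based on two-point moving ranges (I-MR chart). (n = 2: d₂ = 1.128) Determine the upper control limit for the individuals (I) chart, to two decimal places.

X̄ = (20.3 + 19.8 + 17.4 + 19.9 + 17.0 + 22.9 + 20.9 + 19.4 + 17.1) / 9 = 19.4111
Moving ranges: 0.5, 2.4, 2.5, 2.9, 5.9, 2.0, 1.5, 2.3; M̄R̄ = 20.0000 / 8 = 2.5000
UCL = X̄ + 3·M̄R̄/d₂ = 19.4111 + 3 × 2.5000 / 1.128 = 26.0600

26.06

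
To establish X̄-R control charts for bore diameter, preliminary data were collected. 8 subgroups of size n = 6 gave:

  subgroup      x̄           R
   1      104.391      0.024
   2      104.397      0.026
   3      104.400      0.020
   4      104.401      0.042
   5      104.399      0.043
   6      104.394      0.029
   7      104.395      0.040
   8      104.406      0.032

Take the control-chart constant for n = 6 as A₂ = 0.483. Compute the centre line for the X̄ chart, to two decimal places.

104.40

X̄̄ = (104.391 + 104.397 + 104.400 + 104.401 + 104.399 + 104.394 + 104.395 + 104.406) / 8 = 835.1830 / 8 = 104.3979
CL = X̄̄ = 104.3979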